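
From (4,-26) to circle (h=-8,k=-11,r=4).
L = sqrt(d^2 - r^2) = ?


d = sqrt((4+ 8)^2 + (-26+ 11)^2) = sqrt(144+225) = 19.2094
L = sqrt(369.0000 - 16) = sqrt(353.0000) = 18.7883

18.7883


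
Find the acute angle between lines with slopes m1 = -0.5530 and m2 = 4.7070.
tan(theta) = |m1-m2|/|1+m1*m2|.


m1-m2 = -5.26
1+m1*m2 = -1.602971
tan(theta) = |-5.26/(-1.602971)| = 3.281407
theta = arctan(|-5.26/(-1.602971)|) = 73.0515 degrees (acute angle)

73.0515 degrees


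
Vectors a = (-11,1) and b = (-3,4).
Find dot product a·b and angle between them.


a·b = -11*(-3) + 1*4 = 33 + 4 = 37
|a| = sqrt(121+1) = 11.0454
|b| = sqrt(9+16) = 5.0000
cos(theta) = 37/(sqrt(122)*sqrt(25)) = 37/sqrt(3050) = 0.669965
theta = arccos(37/sqrt(3050)) = 47.9357 degrees

a·b = 37, theta = 47.9357 deg


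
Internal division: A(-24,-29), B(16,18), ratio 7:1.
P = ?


Px = (7*16 + 1*(-24))/8 = 88/8 = 11.0000
Py = (7*18 + 1*(-29))/8 = 97/8 = 12.1250

P = (11.0000, 12.1250)


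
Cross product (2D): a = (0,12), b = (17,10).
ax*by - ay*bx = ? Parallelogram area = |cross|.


cross = 0*10 - 12*17 = 0 - 204 = -204
Parallelogram area = |-204| = 204

cross = -204, parallelogram area = 204


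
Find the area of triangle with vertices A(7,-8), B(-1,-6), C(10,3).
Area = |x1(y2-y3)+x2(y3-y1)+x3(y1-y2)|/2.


7*(-6-3) = -63
-1*(3+ 8) = -11
10*(-8+ 6) = -20
sum = -94
Area = |-94|/2 = 47.0000

47.0000 sq units


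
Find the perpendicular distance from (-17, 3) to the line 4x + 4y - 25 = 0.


|4*(-17) + 4*3 - 25| = |-81| = 81
sqrt(16 + 16) = sqrt(32) = 5.6569
d = 81/sqrt(32) = 14.3189

14.3189


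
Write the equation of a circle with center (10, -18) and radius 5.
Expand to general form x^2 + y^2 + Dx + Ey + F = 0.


(x-10)^2 + (y+ 18)^2 = 5^2
D = -2h = -20, E = -2k = 36
F = h^2+k^2-r^2 = 100+324-25 = 399

x^2 + y^2 - 20x + 36y + 399 = 0


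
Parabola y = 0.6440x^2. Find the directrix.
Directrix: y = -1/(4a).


a = 0.6440
1/(4a) = 0.3882
directrix: y = -0.3882 = -0.3882

y = -0.3882


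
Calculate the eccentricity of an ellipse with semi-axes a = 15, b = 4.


c = sqrt(225-16) = sqrt(209) = 14.4568
e = c/a = sqrt(209)/15 = 0.9638

e = 0.9638


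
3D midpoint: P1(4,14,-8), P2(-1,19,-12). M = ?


Mx = (4- 1)/2 = 1.5000
My = (14+19)/2 = 16.5000
Mz = (-8- 12)/2 = -10.0000

M = (1.5000, 16.5000, -10.0000)


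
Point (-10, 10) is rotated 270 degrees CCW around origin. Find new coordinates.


cos(270) = 0, sin(270) = -1
x' = -10*0 - 10*(-1) = 10
y' = -10*(-1) + 10*0 = 10

(10, 10)


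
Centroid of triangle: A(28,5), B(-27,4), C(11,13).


Gx = (28- 27+11)/3 = 12/3 = 4.0000
Gy = (5+4+13)/3 = 22/3 = 7.3333

G = (4.0000, 7.3333)


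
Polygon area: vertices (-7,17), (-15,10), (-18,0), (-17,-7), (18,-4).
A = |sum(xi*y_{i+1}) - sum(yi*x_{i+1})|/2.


sum(xi*y_{i+1}) = -7*10 - 15*0 - 18*(-7) - 17*(-4) + 18*17 = 430
sum(yi*x_{i+1}) = 17*(-15) + 10*(-18) + 0*(-17) - 7*18 - 4*(-7) = -533
Area = |430 + 533|/2 = 963/2 = 481.5000

481.5000 sq units


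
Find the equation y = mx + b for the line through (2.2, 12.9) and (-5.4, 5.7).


m = (-7.2)/(-7.6) = 0.9474
b = y1 - m*x1 = 12.9 - (-7.2*2.2)/(-7.6) = 12.9 - 2.0842 = 10.8158

y = 0.9474x + 10.8158


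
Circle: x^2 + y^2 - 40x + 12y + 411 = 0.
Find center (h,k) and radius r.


h = -D/2 = 40/2 = 20
k = -E/2 = -12/2 = -6
r^2 = h^2 + k^2 - F = 400 + 36 - 411 = 25
r = 5

Center (20, -6), radius = 5


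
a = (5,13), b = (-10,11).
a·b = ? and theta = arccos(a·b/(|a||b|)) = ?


a·b = 5*(-10) + 13*11 = -50 + 143 = 93
|a| = sqrt(25+169) = 13.9284
|b| = sqrt(100+121) = 14.8661
cos(theta) = 93/(sqrt(194)*sqrt(221)) = 93/sqrt(42874) = 0.449144
theta = arccos(93/sqrt(42874)) = 63.3112 degrees

a·b = 93, theta = 63.3112 deg


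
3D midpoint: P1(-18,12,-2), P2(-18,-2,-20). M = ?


Mx = (-18- 18)/2 = -18.0000
My = (12- 2)/2 = 5.0000
Mz = (-2- 20)/2 = -11.0000

M = (-18.0000, 5.0000, -11.0000)


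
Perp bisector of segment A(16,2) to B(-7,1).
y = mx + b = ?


Midpoint = (4.5, 1.5)
Slope of AB = dy/dx = -1/(-23) = 0.0435
Perp slope = -dx/dy = -23/1 = -23.0000
b = My - (perp slope)*Mx = 1.5 + (-23*4.5)/(-1) = 1.5 + 103.5000 = 105.0000

y = -23.0000x + 105.0000


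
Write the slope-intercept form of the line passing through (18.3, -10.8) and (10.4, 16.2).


m = (27.0)/(-7.9) = -3.4177
b = y1 - m*x1 = -10.8 - (27.0*18.3)/(-7.9) = -10.8 + 62.5443 = 51.7443

y = -3.4177x + 51.7443


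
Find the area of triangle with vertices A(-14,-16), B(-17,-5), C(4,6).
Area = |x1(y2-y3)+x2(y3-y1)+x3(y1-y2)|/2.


-14*(-5-6) = 154
-17*(6+ 16) = -374
4*(-16+ 5) = -44
sum = -264
Area = |-264|/2 = 132.0000

132.0000 sq units


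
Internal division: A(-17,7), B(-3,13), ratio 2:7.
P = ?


Px = (2*(-3) + 7*(-17))/9 = -125/9 = -13.8889
Py = (2*13 + 7*7)/9 = 75/9 = 8.3333

P = (-13.8889, 8.3333)


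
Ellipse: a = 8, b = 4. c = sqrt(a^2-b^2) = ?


c^2 = 8^2 - 4^2 = 64 - 16 = 48
c = sqrt(48) = 6.9282

c = 6.9282


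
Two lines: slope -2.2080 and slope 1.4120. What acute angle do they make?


m1-m2 = -3.62
1+m1*m2 = -2.117696
tan(theta) = |-3.62/(-2.117696)| = 1.709405
theta = arctan(|-3.62/(-2.117696)|) = 59.6724 degrees (acute angle)

59.6724 degrees


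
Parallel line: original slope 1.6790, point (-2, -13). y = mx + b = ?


Parallel lines have equal slopes.
m2 = 1.6790
b2 = -13 - 1.6790*(-2) = -9.6420

y = 1.6790x - 9.6420


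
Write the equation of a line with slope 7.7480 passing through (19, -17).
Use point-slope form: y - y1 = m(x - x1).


y + 17 = 7.7480(x - 19)
y = 7.7480x - 17 - 7.7480*19
y = 7.7480x - 164.2120

y = 7.7480x - 164.2120


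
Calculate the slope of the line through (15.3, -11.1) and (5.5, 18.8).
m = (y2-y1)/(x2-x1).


dy = 18.8 + 11.1 = 29.9
dx = 5.5 - 15.3 = -9.8
m = 29.9/(-9.8) = -3.0510

m = -3.0510


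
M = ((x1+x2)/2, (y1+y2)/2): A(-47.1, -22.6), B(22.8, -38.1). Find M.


Mx = (-47.1 + 22.8)/2 = -24.3/2 = -12.1500
My = (-22.6 - 38.1)/2 = -60.7/2 = -30.3500

(-12.1500, -30.3500)


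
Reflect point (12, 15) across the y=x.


Reflection rule for y=x: (y, x)
(12, 15) -> (15, 12)

(15, 12)


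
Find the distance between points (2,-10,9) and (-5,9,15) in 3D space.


dx=-7, dy=19, dz=6
d = sqrt(49+361+36) = sqrt(446) = 21.1187

21.1187


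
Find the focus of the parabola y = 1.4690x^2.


a = 1.4690
4a = 5.8760
focus = (0, 1/5.8760) = (0, 0.1702)

Focus = (0, 0.1702)


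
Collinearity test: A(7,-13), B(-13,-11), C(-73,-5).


7*(-11+ 5) - 13*(-5+ 13) - 73*(-13+ 11)
= -42 - 104 + 146 = 0

Yes, collinear (determinant = 0)


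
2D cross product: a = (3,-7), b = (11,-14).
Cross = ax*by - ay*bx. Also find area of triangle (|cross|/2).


cross = 3*(-14) + 7*11 = -42 + 77 = 35
Triangle area = |35|/2 = 35/2 = 17.5000

cross = 35, triangle area = 17.5000


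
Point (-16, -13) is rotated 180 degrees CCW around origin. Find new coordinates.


cos(180) = -1, sin(180) = 0
x' = -16*(-1) + 13*0 = 16
y' = -16*0 - 13*(-1) = 13

(16, 13)


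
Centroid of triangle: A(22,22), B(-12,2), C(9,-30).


Gx = (22- 12+9)/3 = 19/3 = 6.3333
Gy = (22+2- 30)/3 = -6/3 = -2.0000

G = (6.3333, -2.0000)


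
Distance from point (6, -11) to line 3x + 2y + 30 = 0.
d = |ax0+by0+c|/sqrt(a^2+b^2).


|3*6 + 2*(-11) + 30| = |26| = 26
sqrt(9 + 4) = sqrt(13) = 3.6056
d = 26/sqrt(13) = 7.2111

7.2111


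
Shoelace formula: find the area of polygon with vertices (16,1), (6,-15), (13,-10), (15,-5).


sum(xi*y_{i+1}) = 16*(-15) + 6*(-10) + 13*(-5) + 15*1 = -350
sum(yi*x_{i+1}) = 1*6 - 15*13 - 10*15 - 5*16 = -419
Area = |-350 + 419|/2 = 69/2 = 34.5000

34.5000 sq units


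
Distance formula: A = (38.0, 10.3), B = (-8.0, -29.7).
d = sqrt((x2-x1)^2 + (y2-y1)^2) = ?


dx = -8.0 - 38.0 = -46.0
dy = -29.7 - 10.3 = -40.0
d = sqrt(2116.0 + 1600.0) = sqrt(3716.0) = 60.9590

60.9590


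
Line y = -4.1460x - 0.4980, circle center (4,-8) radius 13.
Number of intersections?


Substitute y = -4.1460x - 0.4980: (x-4)^2 + (-4.1460x- 0.4980+ 8)^2 = 169
Expand to Ax^2 + Bx + C = 0, where b-k = 7.502
A = 1+m^2 = 18.189316
B = 2(m(b-k) - h) = 2(-4.1460*7.502 - 4) = -70.206584
C = h^2 + (b-k)^2 - r^2 = 16 + 56.280004 - 169 = -96.719996
disc = B^2-4AC = 4928.9644 + 7037.0823 = 11966.0467
disc > 0

2 intersection points


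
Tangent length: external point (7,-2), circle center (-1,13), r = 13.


d = sqrt((7+ 1)^2 + (-2-13)^2) = sqrt(64+225) = 17.0000
L = sqrt(289.0000 - 169) = sqrt(120.0000) = 10.9545

10.9545


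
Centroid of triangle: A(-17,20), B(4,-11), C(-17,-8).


Gx = (-17+4- 17)/3 = -30/3 = -10.0000
Gy = (20- 11- 8)/3 = 1/3 = 0.3333

G = (-10.0000, 0.3333)


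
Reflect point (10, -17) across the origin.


Reflection rule for origin: (-x, -y)
(10, -17) -> (-10, 17)

(-10, 17)


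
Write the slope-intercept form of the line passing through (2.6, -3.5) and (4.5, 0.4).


m = (3.9)/(1.9) = 2.0526
b = y1 - m*x1 = -3.5 - (3.9*2.6)/(1.9) = -3.5 - 5.3368 = -8.8368

y = 2.0526x - 8.8368


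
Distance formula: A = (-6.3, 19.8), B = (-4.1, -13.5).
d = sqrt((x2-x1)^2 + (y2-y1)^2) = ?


dx = -4.1 + 6.3 = 2.2
dy = -13.5 - 19.8 = -33.3
d = sqrt(4.84 + 1108.89) = sqrt(1113.73) = 33.3726

33.3726


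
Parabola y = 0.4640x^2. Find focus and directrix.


a = 0.4640
1/(4a) = 0.5388
Focus = (0, 0.5388)
Directrix: y = -0.5388

Focus = (0, 0.5388), Directrix: y = -0.5388


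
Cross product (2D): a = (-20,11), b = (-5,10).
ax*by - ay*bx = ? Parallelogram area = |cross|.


cross = -20*10 - 11*(-5) = -200 + 55 = -145
Parallelogram area = |-145| = 145

cross = -145, parallelogram area = 145


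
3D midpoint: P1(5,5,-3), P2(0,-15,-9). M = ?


Mx = (5+0)/2 = 2.5000
My = (5- 15)/2 = -5.0000
Mz = (-3- 9)/2 = -6.0000

M = (2.5000, -5.0000, -6.0000)


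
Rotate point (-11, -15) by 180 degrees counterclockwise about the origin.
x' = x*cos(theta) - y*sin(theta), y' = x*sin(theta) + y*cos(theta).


cos(180) = -1, sin(180) = 0
x' = -11*(-1) + 15*0 = 11
y' = -11*0 - 15*(-1) = 15

(11, 15)


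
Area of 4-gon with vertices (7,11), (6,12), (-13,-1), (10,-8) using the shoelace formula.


sum(xi*y_{i+1}) = 7*12 + 6*(-1) - 13*(-8) + 10*11 = 292
sum(yi*x_{i+1}) = 11*6 + 12*(-13) - 1*10 - 8*7 = -156
Area = |292 + 156|/2 = 448/2 = 224.0000

224.0000 sq units


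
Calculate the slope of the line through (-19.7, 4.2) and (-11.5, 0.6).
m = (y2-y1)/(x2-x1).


dy = 0.6 - 4.2 = -3.6
dx = -11.5 + 19.7 = 8.2
m = -3.6/8.2 = -0.4390

m = -0.4390


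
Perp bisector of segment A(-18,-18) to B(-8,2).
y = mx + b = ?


Midpoint = (-13, -8)
Slope of AB = dy/dx = 20/10 = 2.0000
Perp slope = -dx/dy = -10/20 = -0.5000
b = My - (perp slope)*Mx = -8 + (10*(-13))/20 = -8 - 6.5000 = -14.5000

y = -0.5000x - 14.5000


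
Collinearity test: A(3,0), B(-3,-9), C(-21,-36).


3*(-9+ 36) - 3*(-36-0) - 21*(0+ 9)
= 81 + 108 - 189 = 0

Yes, collinear (determinant = 0)


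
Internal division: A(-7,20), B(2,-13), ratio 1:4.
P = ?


Px = (1*2 + 4*(-7))/5 = -26/5 = -5.2000
Py = (1*(-13) + 4*20)/5 = 67/5 = 13.4000

P = (-5.2000, 13.4000)


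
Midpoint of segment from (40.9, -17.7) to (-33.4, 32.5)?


Mx = (40.9 - 33.4)/2 = 7.5/2 = 3.7500
My = (-17.7 + 32.5)/2 = 14.8/2 = 7.4000

(3.7500, 7.4000)


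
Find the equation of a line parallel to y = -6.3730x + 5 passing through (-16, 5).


Parallel lines have equal slopes.
m2 = -6.3730
b2 = 5 + 6.3730*(-16) = -96.9680

y = -6.3730x - 96.9680


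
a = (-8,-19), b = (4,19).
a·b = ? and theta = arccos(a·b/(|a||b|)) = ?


a·b = -8*4 - 19*19 = -32 - 361 = -393
|a| = sqrt(64+361) = 20.6155
|b| = sqrt(16+361) = 19.4165
cos(theta) = -393/(sqrt(425)*sqrt(377)) = -393/sqrt(160225) = -0.981810
theta = arccos(-393/sqrt(160225)) = 169.0550 degrees

a·b = -393, theta = 169.0550 deg


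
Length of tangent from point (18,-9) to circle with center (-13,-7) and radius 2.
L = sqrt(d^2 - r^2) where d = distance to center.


d = sqrt((18+ 13)^2 + (-9+ 7)^2) = sqrt(961+4) = 31.0644
L = sqrt(965.0000 - 4) = sqrt(961.0000) = 31.0000

31.0000


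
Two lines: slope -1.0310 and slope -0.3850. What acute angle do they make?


m1-m2 = -0.646
1+m1*m2 = 1.396935
tan(theta) = |-0.646/1.396935| = 0.462441
theta = arctan(|-0.646/1.396935|) = 24.8178 degrees (acute angle)

24.8178 degrees


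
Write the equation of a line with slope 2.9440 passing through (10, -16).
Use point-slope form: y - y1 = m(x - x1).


y + 16 = 2.9440(x - 10)
y = 2.9440x - 16 - 2.9440*10
y = 2.9440x - 45.4400

y = 2.9440x - 45.4400


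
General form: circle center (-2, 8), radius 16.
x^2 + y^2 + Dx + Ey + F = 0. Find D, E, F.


(x+ 2)^2 + (y-8)^2 = 16^2
D = -2h = 4, E = -2k = -16
F = h^2+k^2-r^2 = 4+64-256 = -188

D = 4, E = -16, F = -188


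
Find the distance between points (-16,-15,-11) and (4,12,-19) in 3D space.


dx=20, dy=27, dz=-8
d = sqrt(400+729+64) = sqrt(1193) = 34.5398

34.5398


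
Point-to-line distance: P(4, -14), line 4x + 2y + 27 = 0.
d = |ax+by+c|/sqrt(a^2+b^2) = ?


|4*4 + 2*(-14) + 27| = |15| = 15
sqrt(16 + 4) = sqrt(20) = 4.4721
d = 15/sqrt(20) = 3.3541

3.3541


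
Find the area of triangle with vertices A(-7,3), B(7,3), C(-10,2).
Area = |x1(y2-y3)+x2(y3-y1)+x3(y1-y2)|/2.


-7*(3-2) = -7
7*(2-3) = -7
-10*(3-3) = 0
sum = -14
Area = |-14|/2 = 7.0000

7.0000 sq units


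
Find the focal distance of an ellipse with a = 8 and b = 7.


c^2 = 8^2 - 7^2 = 64 - 49 = 15
c = sqrt(15) = 3.8730

c = 3.8730


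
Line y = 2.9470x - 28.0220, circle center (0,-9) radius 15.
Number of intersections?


Substitute y = 2.9470x - 28.0220: (x-0)^2 + (2.9470x- 28.0220+ 9)^2 = 225
Expand to Ax^2 + Bx + C = 0, where b-k = -19.022
A = 1+m^2 = 9.684809
B = 2(m(b-k) - h) = 2(2.9470*(-19.022) - 0) = -112.115668
C = h^2 + (b-k)^2 - r^2 = 0 + 361.836484 - 225 = 136.836484
disc = B^2-4AC = 12569.9230 - 5300.9408 = 7268.9822
disc > 0

2 intersection points


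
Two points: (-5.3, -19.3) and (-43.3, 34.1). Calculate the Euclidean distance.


dx = -43.3 + 5.3 = -38.0
dy = 34.1 + 19.3 = 53.4
d = sqrt(1444.0 + 2851.56) = sqrt(4295.56) = 65.5405

65.5405


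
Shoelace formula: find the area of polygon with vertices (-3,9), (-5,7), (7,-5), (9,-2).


sum(xi*y_{i+1}) = -3*7 - 5*(-5) + 7*(-2) + 9*9 = 71
sum(yi*x_{i+1}) = 9*(-5) + 7*7 - 5*9 - 2*(-3) = -35
Area = |71 + 35|/2 = 106/2 = 53.0000

53.0000 sq units


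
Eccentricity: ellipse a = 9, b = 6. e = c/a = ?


c = sqrt(81-36) = sqrt(45) = 6.7082
e = c/a = sqrt(45)/9 = 0.7454

e = 0.7454


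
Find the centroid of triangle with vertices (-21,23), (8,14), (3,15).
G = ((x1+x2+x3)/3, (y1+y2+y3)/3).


Gx = (-21+8+3)/3 = -10/3 = -3.3333
Gy = (23+14+15)/3 = 52/3 = 17.3333

G = (-3.3333, 17.3333)


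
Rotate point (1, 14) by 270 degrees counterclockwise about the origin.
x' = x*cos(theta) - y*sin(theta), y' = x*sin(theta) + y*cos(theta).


cos(270) = 0, sin(270) = -1
x' = 1*0 - 14*(-1) = 14
y' = 1*(-1) + 14*0 = -1

(14, -1)


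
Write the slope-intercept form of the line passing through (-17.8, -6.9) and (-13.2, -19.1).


m = (-12.2)/(4.6) = -2.6522
b = y1 - m*x1 = -6.9 - (-12.2*(-17.8))/(4.6) = -6.9 - 47.2087 = -54.1087

y = -2.6522x - 54.1087


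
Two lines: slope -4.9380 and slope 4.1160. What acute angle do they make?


m1-m2 = -9.054
1+m1*m2 = -19.324808
tan(theta) = |-9.054/(-19.324808)| = 0.468517
theta = arctan(|-9.054/(-19.324808)|) = 25.1039 degrees (acute angle)

25.1039 degrees


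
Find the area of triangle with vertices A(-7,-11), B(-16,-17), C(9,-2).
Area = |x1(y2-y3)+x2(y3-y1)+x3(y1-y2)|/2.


-7*(-17+ 2) = 105
-16*(-2+ 11) = -144
9*(-11+ 17) = 54
sum = 15
Area = |15|/2 = 7.5000

7.5000 sq units


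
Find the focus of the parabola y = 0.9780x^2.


a = 0.9780
4a = 3.9120
focus = (0, 1/3.9120) = (0, 0.2556)

Focus = (0, 0.2556)


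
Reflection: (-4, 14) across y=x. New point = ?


Reflection rule for y=x: (y, x)
(-4, 14) -> (14, -4)

(14, -4)


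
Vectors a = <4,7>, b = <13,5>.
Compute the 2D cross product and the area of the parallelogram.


cross = 4*5 - 7*13 = 20 - 91 = -71
Parallelogram area = |-71| = 71

cross = -71, parallelogram area = 71


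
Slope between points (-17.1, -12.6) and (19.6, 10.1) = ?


dy = 10.1 + 12.6 = 22.7
dx = 19.6 + 17.1 = 36.7
m = 22.7/36.7 = 0.6185

m = 0.6185


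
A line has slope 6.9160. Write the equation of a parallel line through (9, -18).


Parallel lines have equal slopes.
m2 = 6.9160
b2 = -18 - 6.9160*9 = -80.2440

y = 6.9160x - 80.2440


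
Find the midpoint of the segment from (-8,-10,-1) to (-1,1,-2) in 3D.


Mx = (-8- 1)/2 = -4.5000
My = (-10+1)/2 = -4.5000
Mz = (-1- 2)/2 = -1.5000

M = (-4.5000, -4.5000, -1.5000)


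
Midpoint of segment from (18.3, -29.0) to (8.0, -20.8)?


Mx = (18.3 + 8.0)/2 = 26.3/2 = 13.1500
My = (-29.0 - 20.8)/2 = -49.8/2 = -24.9000

(13.1500, -24.9000)


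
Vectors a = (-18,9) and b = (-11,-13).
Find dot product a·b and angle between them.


a·b = -18*(-11) + 9*(-13) = 198 - 117 = 81
|a| = sqrt(324+81) = 20.1246
|b| = sqrt(121+169) = 17.0294
cos(theta) = 81/(sqrt(405)*sqrt(290)) = 81/sqrt(117450) = 0.236352
theta = arccos(81/sqrt(117450)) = 76.3287 degrees

a·b = 81, theta = 76.3287 deg


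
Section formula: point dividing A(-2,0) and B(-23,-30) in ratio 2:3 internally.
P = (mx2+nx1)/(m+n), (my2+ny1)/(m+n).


Px = (2*(-23) + 3*(-2))/5 = -52/5 = -10.4000
Py = (2*(-30) + 3*0)/5 = -60/5 = -12.0000

P = (-10.4000, -12.0000)


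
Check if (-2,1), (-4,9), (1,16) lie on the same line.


-2*(9-16) - 4*(16-1) + 1*(1-9)
= 14 - 60 - 8 = -54

No, not collinear (determinant = -54)


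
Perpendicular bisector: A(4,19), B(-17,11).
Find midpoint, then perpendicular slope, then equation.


Midpoint = (-6.5, 15)
Slope of AB = dy/dx = -8/(-21) = 0.3810
Perp slope = -dx/dy = -21/8 = -2.6250
b = My - (perp slope)*Mx = 15 + (-21*(-6.5))/(-8) = 15 - 17.0625 = -2.0625

y = -2.6250x - 2.0625


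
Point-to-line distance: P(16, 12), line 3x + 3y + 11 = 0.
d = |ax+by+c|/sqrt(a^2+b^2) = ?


|3*16 + 3*12 + 11| = |95| = 95
sqrt(9 + 9) = sqrt(18) = 4.2426
d = 95/sqrt(18) = 22.3917

22.3917


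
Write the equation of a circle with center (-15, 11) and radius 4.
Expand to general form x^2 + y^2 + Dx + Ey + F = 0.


(x+ 15)^2 + (y-11)^2 = 4^2
D = -2h = 30, E = -2k = -22
F = h^2+k^2-r^2 = 225+121-16 = 330

x^2 + y^2 + 30x - 22y + 330 = 0


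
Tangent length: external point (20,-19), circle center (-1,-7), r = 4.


d = sqrt((20+ 1)^2 + (-19+ 7)^2) = sqrt(441+144) = 24.1868
L = sqrt(585.0000 - 16) = sqrt(569.0000) = 23.8537

23.8537


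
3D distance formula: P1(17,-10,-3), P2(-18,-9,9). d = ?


dx=-35, dy=1, dz=12
d = sqrt(1225+1+144) = sqrt(1370) = 37.0135

37.0135


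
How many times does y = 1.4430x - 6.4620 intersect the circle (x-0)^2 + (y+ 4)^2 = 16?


Substitute y = 1.4430x - 6.4620: (x-0)^2 + (1.4430x- 6.4620+ 4)^2 = 16
Expand to Ax^2 + Bx + C = 0, where b-k = -2.462
A = 1+m^2 = 3.082249
B = 2(m(b-k) - h) = 2(1.4430*(-2.462) - 0) = -7.105332
C = h^2 + (b-k)^2 - r^2 = 0 + 6.061444 - 16 = -9.938556
disc = B^2-4AC = 50.4857 + 122.5324 = 173.0181
disc > 0

2 intersection points


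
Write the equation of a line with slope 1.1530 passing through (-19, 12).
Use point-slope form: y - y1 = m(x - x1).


y - 12 = 1.1530(x + 19)
y = 1.1530x + 12 - 1.1530*(-19)
y = 1.1530x + 33.9070

y = 1.1530x + 33.9070


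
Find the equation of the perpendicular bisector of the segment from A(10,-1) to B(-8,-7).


Midpoint = (1, -4)
Slope of AB = dy/dx = -6/(-18) = 0.3333
Perp slope = -dx/dy = -18/6 = -3.0000
b = My - (perp slope)*Mx = -4 + (-18*1)/(-6) = -4 + 3.0000 = -1.0000

y = -3.0000x - 1.0000


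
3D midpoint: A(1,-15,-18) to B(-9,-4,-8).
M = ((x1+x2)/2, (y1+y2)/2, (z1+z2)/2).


Mx = (1- 9)/2 = -4.0000
My = (-15- 4)/2 = -9.5000
Mz = (-18- 8)/2 = -13.0000

M = (-4.0000, -9.5000, -13.0000)


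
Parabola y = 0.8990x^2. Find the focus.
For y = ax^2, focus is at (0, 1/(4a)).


a = 0.8990
4a = 3.5960
focus = (0, 1/3.5960) = (0, 0.2781)

Focus = (0, 0.2781)


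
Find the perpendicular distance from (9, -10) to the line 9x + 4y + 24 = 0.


|9*9 + 4*(-10) + 24| = |65| = 65
sqrt(81 + 16) = sqrt(97) = 9.8489
d = 65/sqrt(97) = 6.5998

6.5998


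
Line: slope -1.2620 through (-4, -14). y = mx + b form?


y + 14 = -1.2620(x + 4)
y = -1.2620x - 14 + 1.2620*(-4)
y = -1.2620x - 19.0480

y = -1.2620x - 19.0480


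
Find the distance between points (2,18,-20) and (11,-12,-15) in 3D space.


dx=9, dy=-30, dz=5
d = sqrt(81+900+25) = sqrt(1006) = 31.7175

31.7175


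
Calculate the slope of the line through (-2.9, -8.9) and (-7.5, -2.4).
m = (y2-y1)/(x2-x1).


dy = -2.4 + 8.9 = 6.5
dx = -7.5 + 2.9 = -4.6
m = 6.5/(-4.6) = -1.4130

m = -1.4130


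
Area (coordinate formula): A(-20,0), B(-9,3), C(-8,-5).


-20*(3+ 5) = -160
-9*(-5-0) = 45
-8*(0-3) = 24
sum = -91
Area = |-91|/2 = 45.5000

45.5000 sq units


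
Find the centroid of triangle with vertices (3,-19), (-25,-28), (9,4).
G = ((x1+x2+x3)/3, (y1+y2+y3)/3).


Gx = (3- 25+9)/3 = -13/3 = -4.3333
Gy = (-19- 28+4)/3 = -43/3 = -14.3333

G = (-4.3333, -14.3333)


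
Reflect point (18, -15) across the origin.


Reflection rule for origin: (-x, -y)
(18, -15) -> (-18, 15)

(-18, 15)


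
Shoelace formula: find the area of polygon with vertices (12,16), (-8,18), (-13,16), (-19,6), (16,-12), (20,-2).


sum(xi*y_{i+1}) = 12*18 - 8*16 - 13*6 - 19*(-12) + 16*(-2) + 20*16 = 526
sum(yi*x_{i+1}) = 16*(-8) + 18*(-13) + 16*(-19) + 6*16 - 12*20 - 2*12 = -834
Area = |526 + 834|/2 = 1360/2 = 680.0000

680.0000 sq units


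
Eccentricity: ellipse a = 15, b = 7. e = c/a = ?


c = sqrt(225-49) = sqrt(176) = 13.2665
e = c/a = sqrt(176)/15 = 0.8844

e = 0.8844


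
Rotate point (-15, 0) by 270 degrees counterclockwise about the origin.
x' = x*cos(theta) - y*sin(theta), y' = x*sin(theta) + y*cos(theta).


cos(270) = 0, sin(270) = -1
x' = -15*0 - 0*(-1) = 0
y' = -15*(-1) + 0*0 = 15

(0, 15)


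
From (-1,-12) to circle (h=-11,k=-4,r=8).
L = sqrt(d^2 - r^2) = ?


d = sqrt((-1+ 11)^2 + (-12+ 4)^2) = sqrt(100+64) = 12.8062
L = sqrt(164.0000 - 64) = sqrt(100.0000) = 10.0000

10.0000


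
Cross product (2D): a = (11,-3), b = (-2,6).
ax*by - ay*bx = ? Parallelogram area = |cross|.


cross = 11*6 + 3*(-2) = 66 - 6 = 60
Parallelogram area = |60| = 60

cross = 60, parallelogram area = 60


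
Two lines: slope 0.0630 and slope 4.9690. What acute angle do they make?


m1-m2 = -4.906
1+m1*m2 = 1.313047
tan(theta) = |-4.906/1.313047| = 3.736348
theta = arctan(|-4.906/1.313047|) = 75.0165 degrees (acute angle)

75.0165 degrees


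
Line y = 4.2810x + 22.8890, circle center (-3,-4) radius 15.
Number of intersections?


Substitute y = 4.2810x + 22.8890: (x+ 3)^2 + (4.2810x+22.8890+ 4)^2 = 225
Expand to Ax^2 + Bx + C = 0, where b-k = 26.889
A = 1+m^2 = 19.326961
B = 2(m(b-k) - h) = 2(4.2810*26.889 + 3) = 236.223618
C = h^2 + (b-k)^2 - r^2 = 9 + 723.018321 - 225 = 507.018321
disc = B^2-4AC = 55801.5977 - 39196.4933 = 16605.1044
disc > 0

2 intersection points


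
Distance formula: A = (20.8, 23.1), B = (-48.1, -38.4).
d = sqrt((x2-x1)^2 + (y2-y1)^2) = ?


dx = -48.1 - 20.8 = -68.9
dy = -38.4 - 23.1 = -61.5
d = sqrt(4747.21 + 3782.25) = sqrt(8529.46) = 92.3551

92.3551


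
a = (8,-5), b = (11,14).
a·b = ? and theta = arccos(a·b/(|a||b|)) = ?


a·b = 8*11 - 5*14 = 88 - 70 = 18
|a| = sqrt(64+25) = 9.4340
|b| = sqrt(121+196) = 17.8045
cos(theta) = 18/(sqrt(89)*sqrt(317)) = 18/sqrt(28213) = 0.107164
theta = arccos(18/sqrt(28213)) = 83.8482 degrees

a·b = 18, theta = 83.8482 deg


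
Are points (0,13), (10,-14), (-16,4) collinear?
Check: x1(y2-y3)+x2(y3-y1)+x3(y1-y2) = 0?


0*(-14-4) + 10*(4-13) - 16*(13+ 14)
= 0 - 90 - 432 = -522

No, not collinear (determinant = -522)


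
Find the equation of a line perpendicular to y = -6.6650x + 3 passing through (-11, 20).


Perpendicular slope = -1/m1 = -1/(-6.6650) = 0.1500
b2 = y0 - m2*x0 = 20 - 11/(-6.6650) = 20 + 1.6504 = 21.6504

y = 0.1500x + 21.6504


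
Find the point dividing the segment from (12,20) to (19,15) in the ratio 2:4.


Px = (2*19 + 4*12)/6 = 86/6 = 14.3333
Py = (2*15 + 4*20)/6 = 110/6 = 18.3333

P = (14.3333, 18.3333)


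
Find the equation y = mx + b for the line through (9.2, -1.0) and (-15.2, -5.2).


m = (-4.2)/(-24.4) = 0.1721
b = y1 - m*x1 = -1.0 - (-4.2*9.2)/(-24.4) = -1.0 - 1.5836 = -2.5836

y = 0.1721x - 2.5836


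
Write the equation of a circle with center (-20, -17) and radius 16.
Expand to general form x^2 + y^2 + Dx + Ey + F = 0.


(x+ 20)^2 + (y+ 17)^2 = 16^2
D = -2h = 40, E = -2k = 34
F = h^2+k^2-r^2 = 400+289-256 = 433

x^2 + y^2 + 40x + 34y + 433 = 0


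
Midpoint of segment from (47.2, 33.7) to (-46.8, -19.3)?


Mx = (47.2 - 46.8)/2 = 0.4/2 = 0.2000
My = (33.7 - 19.3)/2 = 14.4/2 = 7.2000

(0.2000, 7.2000)


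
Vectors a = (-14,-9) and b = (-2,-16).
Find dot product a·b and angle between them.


a·b = -14*(-2) - 9*(-16) = 28 + 144 = 172
|a| = sqrt(196+81) = 16.6433
|b| = sqrt(4+256) = 16.1245
cos(theta) = 172/(sqrt(277)*sqrt(260)) = 172/sqrt(72020) = 0.640917
theta = arccos(172/sqrt(72020)) = 50.1398 degrees

a·b = 172, theta = 50.1398 deg


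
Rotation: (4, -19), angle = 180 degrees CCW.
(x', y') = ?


cos(180) = -1, sin(180) = 0
x' = 4*(-1) + 19*0 = -4
y' = 4*0 - 19*(-1) = 19

(-4, 19)


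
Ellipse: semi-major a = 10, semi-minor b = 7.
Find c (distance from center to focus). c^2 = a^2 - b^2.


c^2 = 10^2 - 7^2 = 100 - 49 = 51
c = sqrt(51) = 7.1414

c = 7.1414


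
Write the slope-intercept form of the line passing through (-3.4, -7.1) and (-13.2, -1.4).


m = (5.7)/(-9.8) = -0.5816
b = y1 - m*x1 = -7.1 - (5.7*(-3.4))/(-9.8) = -7.1 - 1.9776 = -9.0776

y = -0.5816x - 9.0776


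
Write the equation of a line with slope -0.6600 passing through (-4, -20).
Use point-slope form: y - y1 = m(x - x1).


y + 20 = -0.6600(x + 4)
y = -0.6600x - 20 + 0.6600*(-4)
y = -0.6600x - 22.6400

y = -0.6600x - 22.6400


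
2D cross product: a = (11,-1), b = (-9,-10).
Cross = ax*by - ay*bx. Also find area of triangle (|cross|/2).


cross = 11*(-10) + 1*(-9) = -110 - 9 = -119
Triangle area = |-119|/2 = 119/2 = 59.5000

cross = -119, triangle area = 59.5000


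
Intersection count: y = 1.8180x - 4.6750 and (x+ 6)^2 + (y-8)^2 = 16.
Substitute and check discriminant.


Substitute y = 1.8180x - 4.6750: (x+ 6)^2 + (1.8180x- 4.6750-8)^2 = 16
Expand to Ax^2 + Bx + C = 0, where b-k = -12.675
A = 1+m^2 = 4.305124
B = 2(m(b-k) - h) = 2(1.8180*(-12.675) + 6) = -34.0863
C = h^2 + (b-k)^2 - r^2 = 36 + 160.655625 - 16 = 180.655625
disc = B^2-4AC = 1161.8758 - 3110.9795 = -1949.1037
disc < 0

0 intersection points


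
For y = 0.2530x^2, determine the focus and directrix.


a = 0.2530
1/(4a) = 0.9881
Focus = (0, 0.9881)
Directrix: y = -0.9881

Focus = (0, 0.9881), Directrix: y = -0.9881


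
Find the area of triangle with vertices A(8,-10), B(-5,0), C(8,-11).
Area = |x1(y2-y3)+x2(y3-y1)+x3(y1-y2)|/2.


8*(0+ 11) = 88
-5*(-11+ 10) = 5
8*(-10-0) = -80
sum = 13
Area = |13|/2 = 6.5000

6.5000 sq units


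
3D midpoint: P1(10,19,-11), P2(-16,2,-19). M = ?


Mx = (10- 16)/2 = -3.0000
My = (19+2)/2 = 10.5000
Mz = (-11- 19)/2 = -15.0000

M = (-3.0000, 10.5000, -15.0000)


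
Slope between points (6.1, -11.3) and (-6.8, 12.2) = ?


dy = 12.2 + 11.3 = 23.5
dx = -6.8 - 6.1 = -12.9
m = 23.5/(-12.9) = -1.8217

m = -1.8217


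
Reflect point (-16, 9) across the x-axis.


Reflection rule for x-axis: (x, -y)
(-16, 9) -> (-16, -9)

(-16, -9)


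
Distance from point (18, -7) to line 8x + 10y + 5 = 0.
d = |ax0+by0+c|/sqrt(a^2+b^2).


|8*18 + 10*(-7) + 5| = |79| = 79
sqrt(64 + 100) = sqrt(164) = 12.8062
d = 79/sqrt(164) = 6.1689

6.1689


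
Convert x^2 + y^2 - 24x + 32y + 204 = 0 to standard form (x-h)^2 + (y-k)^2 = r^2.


h = -D/2 = 24/2 = 12
k = -E/2 = -32/2 = -16
r^2 = h^2 + k^2 - F = 144 + 256 - 204 = 196
r = 14

Center (12, -16), radius = 14


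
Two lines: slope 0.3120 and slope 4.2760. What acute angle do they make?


m1-m2 = -3.964
1+m1*m2 = 2.334112
tan(theta) = |-3.964/2.334112| = 1.698290
theta = arctan(|-3.964/2.334112|) = 59.5093 degrees (acute angle)

59.5093 degrees


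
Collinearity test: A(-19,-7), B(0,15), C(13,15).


-19*(15-15) + 0*(15+ 7) + 13*(-7-15)
= 0 + 0 - 286 = -286

No, not collinear (determinant = -286)


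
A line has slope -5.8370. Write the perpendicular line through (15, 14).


Perpendicular slope = -1/m1 = -1/(-5.8370) = 0.1713
b2 = y0 - m2*x0 = 14 + 15/(-5.8370) = 14 - 2.5698 = 11.4302

y = 0.1713x + 11.4302


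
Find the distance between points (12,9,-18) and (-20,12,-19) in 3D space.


dx=-32, dy=3, dz=-1
d = sqrt(1024+9+1) = sqrt(1034) = 32.1559

32.1559


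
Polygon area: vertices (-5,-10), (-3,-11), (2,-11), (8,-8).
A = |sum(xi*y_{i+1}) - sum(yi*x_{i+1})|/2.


sum(xi*y_{i+1}) = -5*(-11) - 3*(-11) + 2*(-8) + 8*(-10) = -8
sum(yi*x_{i+1}) = -10*(-3) - 11*2 - 11*8 - 8*(-5) = -40
Area = |-8 + 40|/2 = 32/2 = 16.0000

16.0000 sq units


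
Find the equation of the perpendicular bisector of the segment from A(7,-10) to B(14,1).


Midpoint = (10.5, -4.5)
Slope of AB = dy/dx = 11/7 = 1.5714
Perp slope = -dx/dy = -7/11 = -0.6364
b = My - (perp slope)*Mx = -4.5 + (7*10.5)/11 = -4.5 + 6.6818 = 2.1818

y = -0.6364x + 2.1818


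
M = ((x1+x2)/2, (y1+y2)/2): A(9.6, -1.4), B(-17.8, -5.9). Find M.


Mx = (9.6 - 17.8)/2 = -8.2/2 = -4.1000
My = (-1.4 - 5.9)/2 = -7.3/2 = -3.6500

(-4.1000, -3.6500)


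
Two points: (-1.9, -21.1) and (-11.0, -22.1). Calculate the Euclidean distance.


dx = -11.0 + 1.9 = -9.1
dy = -22.1 + 21.1 = -1.0
d = sqrt(82.81 + 1.0) = sqrt(83.81) = 9.1548

9.1548


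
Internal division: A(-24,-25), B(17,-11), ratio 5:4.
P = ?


Px = (5*17 + 4*(-24))/9 = -11/9 = -1.2222
Py = (5*(-11) + 4*(-25))/9 = -155/9 = -17.2222

P = (-1.2222, -17.2222)


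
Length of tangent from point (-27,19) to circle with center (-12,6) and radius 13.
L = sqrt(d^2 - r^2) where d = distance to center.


d = sqrt((-27+ 12)^2 + (19-6)^2) = sqrt(225+169) = 19.8494
L = sqrt(394.0000 - 169) = sqrt(225.0000) = 15.0000

15.0000


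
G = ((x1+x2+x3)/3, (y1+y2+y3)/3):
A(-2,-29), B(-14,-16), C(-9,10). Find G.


Gx = (-2- 14- 9)/3 = -25/3 = -8.3333
Gy = (-29- 16+10)/3 = -35/3 = -11.6667

G = (-8.3333, -11.6667)


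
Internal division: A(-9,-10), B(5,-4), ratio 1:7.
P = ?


Px = (1*5 + 7*(-9))/8 = -58/8 = -7.2500
Py = (1*(-4) + 7*(-10))/8 = -74/8 = -9.2500

P = (-7.2500, -9.2500)


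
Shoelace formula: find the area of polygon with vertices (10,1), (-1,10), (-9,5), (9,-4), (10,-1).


sum(xi*y_{i+1}) = 10*10 - 1*5 - 9*(-4) + 9*(-1) + 10*1 = 132
sum(yi*x_{i+1}) = 1*(-1) + 10*(-9) + 5*9 - 4*10 - 1*10 = -96
Area = |132 + 96|/2 = 228/2 = 114.0000

114.0000 sq units


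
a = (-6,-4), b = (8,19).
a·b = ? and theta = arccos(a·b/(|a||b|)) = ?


a·b = -6*8 - 4*19 = -48 - 76 = -124
|a| = sqrt(36+16) = 7.2111
|b| = sqrt(64+361) = 20.6155
cos(theta) = -124/(sqrt(52)*sqrt(425)) = -124/sqrt(22100) = -0.834114
theta = arccos(-124/sqrt(22100)) = 146.5237 degrees

a·b = -124, theta = 146.5237 deg


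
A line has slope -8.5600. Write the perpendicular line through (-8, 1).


Perpendicular slope = -1/m1 = -1/(-8.5600) = 0.1168
b2 = y0 - m2*x0 = 1 - 8/(-8.5600) = 1 + 0.9346 = 1.9346

y = 0.1168x + 1.9346


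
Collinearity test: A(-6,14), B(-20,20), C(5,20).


-6*(20-20) - 20*(20-14) + 5*(14-20)
= 0 - 120 - 30 = -150

No, not collinear (determinant = -150)


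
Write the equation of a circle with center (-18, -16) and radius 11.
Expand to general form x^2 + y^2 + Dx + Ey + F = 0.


(x+ 18)^2 + (y+ 16)^2 = 11^2
D = -2h = 36, E = -2k = 32
F = h^2+k^2-r^2 = 324+256-121 = 459

x^2 + y^2 + 36x + 32y + 459 = 0


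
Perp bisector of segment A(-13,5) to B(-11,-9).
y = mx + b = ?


Midpoint = (-12, -2)
Slope of AB = dy/dx = -14/2 = -7.0000
Perp slope = -dx/dy = 2/14 = 0.1429
b = My - (perp slope)*Mx = -2 + (2*(-12))/(-14) = -2 + 1.7143 = -0.2857

y = 0.1429x - 0.2857


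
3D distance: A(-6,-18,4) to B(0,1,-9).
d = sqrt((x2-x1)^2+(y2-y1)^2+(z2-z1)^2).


dx=6, dy=19, dz=-13
d = sqrt(36+361+169) = sqrt(566) = 23.7908

23.7908


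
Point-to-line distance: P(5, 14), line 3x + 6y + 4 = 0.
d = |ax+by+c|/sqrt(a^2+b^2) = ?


|3*5 + 6*14 + 4| = |103| = 103
sqrt(9 + 36) = sqrt(45) = 6.7082
d = 103/sqrt(45) = 15.3543

15.3543


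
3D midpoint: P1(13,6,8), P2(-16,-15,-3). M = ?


Mx = (13- 16)/2 = -1.5000
My = (6- 15)/2 = -4.5000
Mz = (8- 3)/2 = 2.5000

M = (-1.5000, -4.5000, 2.5000)


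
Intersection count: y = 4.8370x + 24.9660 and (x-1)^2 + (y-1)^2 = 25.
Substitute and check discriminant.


Substitute y = 4.8370x + 24.9660: (x-1)^2 + (4.8370x+24.9660-1)^2 = 25
Expand to Ax^2 + Bx + C = 0, where b-k = 23.966
A = 1+m^2 = 24.396569
B = 2(m(b-k) - h) = 2(4.8370*23.966 - 1) = 229.847084
C = h^2 + (b-k)^2 - r^2 = 1 + 574.369156 - 25 = 550.369156
disc = B^2-4AC = 52829.6820 - 53708.4764 = -878.7944
disc < 0

0 intersection points


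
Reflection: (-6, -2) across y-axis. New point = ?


Reflection rule for y-axis: (-x, y)
(-6, -2) -> (6, -2)

(6, -2)


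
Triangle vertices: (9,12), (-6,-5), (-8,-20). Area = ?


9*(-5+ 20) = 135
-6*(-20-12) = 192
-8*(12+ 5) = -136
sum = 191
Area = |191|/2 = 95.5000

95.5000 sq units


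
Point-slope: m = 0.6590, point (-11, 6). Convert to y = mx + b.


y - 6 = 0.6590(x + 11)
y = 0.6590x + 6 - 0.6590*(-11)
y = 0.6590x + 13.2490

y = 0.6590x + 13.2490


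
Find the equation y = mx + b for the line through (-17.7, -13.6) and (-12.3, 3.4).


m = (17.0)/(5.4) = 3.1481
b = y1 - m*x1 = -13.6 - (17.0*(-17.7))/(5.4) = -13.6 + 55.7222 = 42.1222

y = 3.1481x + 42.1222


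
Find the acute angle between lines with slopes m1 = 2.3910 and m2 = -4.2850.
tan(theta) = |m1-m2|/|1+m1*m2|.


m1-m2 = 6.676
1+m1*m2 = -9.245435
tan(theta) = |6.676/(-9.245435)| = 0.722086
theta = arctan(|6.676/(-9.245435)|) = 35.8325 degrees (acute angle)

35.8325 degrees


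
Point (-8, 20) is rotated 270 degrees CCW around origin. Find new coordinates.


cos(270) = 0, sin(270) = -1
x' = -8*0 - 20*(-1) = 20
y' = -8*(-1) + 20*0 = 8

(20, 8)


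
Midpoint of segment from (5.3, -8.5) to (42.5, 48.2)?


Mx = (5.3 + 42.5)/2 = 47.8/2 = 23.9000
My = (-8.5 + 48.2)/2 = 39.7/2 = 19.8500

(23.9000, 19.8500)


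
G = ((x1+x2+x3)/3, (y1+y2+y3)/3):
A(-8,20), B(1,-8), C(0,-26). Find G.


Gx = (-8+1+0)/3 = -7/3 = -2.3333
Gy = (20- 8- 26)/3 = -14/3 = -4.6667

G = (-2.3333, -4.6667)


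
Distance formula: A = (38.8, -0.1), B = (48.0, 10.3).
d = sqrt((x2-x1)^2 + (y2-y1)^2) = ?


dx = 48.0 - 38.8 = 9.2
dy = 10.3 + 0.1 = 10.4
d = sqrt(84.64 + 108.16) = sqrt(192.8) = 13.8852

13.8852


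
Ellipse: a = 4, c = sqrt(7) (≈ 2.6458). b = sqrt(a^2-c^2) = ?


b^2 = 4^2 - (sqrt(7))^2 = 16 - 7 = 9
b = sqrt(9) = 3

b = 3


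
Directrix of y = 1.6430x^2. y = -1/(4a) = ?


a = 1.6430
1/(4a) = 0.1522
directrix: y = -0.1522 = -0.1522

y = -0.1522


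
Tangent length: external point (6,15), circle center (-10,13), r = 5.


d = sqrt((6+ 10)^2 + (15-13)^2) = sqrt(256+4) = 16.1245
L = sqrt(260.0000 - 25) = sqrt(235.0000) = 15.3297

15.3297


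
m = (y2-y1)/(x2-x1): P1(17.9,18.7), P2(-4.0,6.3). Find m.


dy = 6.3 - 18.7 = -12.4
dx = -4.0 - 17.9 = -21.9
m = -12.4/(-21.9) = 0.5662

m = 0.5662


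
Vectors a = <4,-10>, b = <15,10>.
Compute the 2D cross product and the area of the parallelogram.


cross = 4*10 + 10*15 = 40 + 150 = 190
Parallelogram area = |190| = 190

cross = 190, parallelogram area = 190


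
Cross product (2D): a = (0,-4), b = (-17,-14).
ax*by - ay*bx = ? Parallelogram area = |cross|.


cross = 0*(-14) + 4*(-17) = 0 - 68 = -68
Parallelogram area = |-68| = 68

cross = -68, parallelogram area = 68


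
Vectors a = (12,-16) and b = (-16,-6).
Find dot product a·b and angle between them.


a·b = 12*(-16) - 16*(-6) = -192 + 96 = -96
|a| = sqrt(144+256) = 20.0000
|b| = sqrt(256+36) = 17.0880
cos(theta) = -96/(sqrt(400)*sqrt(292)) = -96/sqrt(116800) = -0.280899
theta = arccos(-96/sqrt(116800)) = 106.3139 degrees

a·b = -96, theta = 106.3139 deg


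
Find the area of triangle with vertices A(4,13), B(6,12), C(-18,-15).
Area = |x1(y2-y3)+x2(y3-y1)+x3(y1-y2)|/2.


4*(12+ 15) = 108
6*(-15-13) = -168
-18*(13-12) = -18
sum = -78
Area = |-78|/2 = 39.0000

39.0000 sq units


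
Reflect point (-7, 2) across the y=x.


Reflection rule for y=x: (y, x)
(-7, 2) -> (2, -7)

(2, -7)


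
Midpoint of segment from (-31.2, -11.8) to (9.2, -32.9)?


Mx = (-31.2 + 9.2)/2 = -22.0/2 = -11.0000
My = (-11.8 - 32.9)/2 = -44.7/2 = -22.3500

(-11.0000, -22.3500)


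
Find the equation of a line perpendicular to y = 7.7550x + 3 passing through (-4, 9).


Perpendicular slope = -1/m1 = -1/7.7550 = -0.1289
b2 = y0 - m2*x0 = 9 - 4/7.7550 = 9 - 0.5158 = 8.4842

y = -0.1289x + 8.4842


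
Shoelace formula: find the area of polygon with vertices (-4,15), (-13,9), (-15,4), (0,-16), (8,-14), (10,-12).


sum(xi*y_{i+1}) = -4*9 - 13*4 - 15*(-16) + 0*(-14) + 8*(-12) + 10*15 = 206
sum(yi*x_{i+1}) = 15*(-13) + 9*(-15) + 4*0 - 16*8 - 14*10 - 12*(-4) = -550
Area = |206 + 550|/2 = 756/2 = 378.0000

378.0000 sq units


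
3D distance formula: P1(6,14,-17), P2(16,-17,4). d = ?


dx=10, dy=-31, dz=21
d = sqrt(100+961+441) = sqrt(1502) = 38.7556

38.7556


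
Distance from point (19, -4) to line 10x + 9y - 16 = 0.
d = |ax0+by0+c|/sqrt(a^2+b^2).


|10*19 + 9*(-4) - 16| = |138| = 138
sqrt(100 + 81) = sqrt(181) = 13.4536
d = 138/sqrt(181) = 10.2575

10.2575


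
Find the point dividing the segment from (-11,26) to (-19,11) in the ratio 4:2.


Px = (4*(-19) + 2*(-11))/6 = -98/6 = -16.3333
Py = (4*11 + 2*26)/6 = 96/6 = 16.0000

P = (-16.3333, 16.0000)


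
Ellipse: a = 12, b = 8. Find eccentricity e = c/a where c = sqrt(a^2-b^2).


c = sqrt(144-64) = sqrt(80) = 8.9443
e = c/a = sqrt(80)/12 = 0.7454

e = 0.7454


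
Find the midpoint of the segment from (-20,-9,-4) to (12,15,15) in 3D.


Mx = (-20+12)/2 = -4.0000
My = (-9+15)/2 = 3.0000
Mz = (-4+15)/2 = 5.5000

M = (-4.0000, 3.0000, 5.5000)


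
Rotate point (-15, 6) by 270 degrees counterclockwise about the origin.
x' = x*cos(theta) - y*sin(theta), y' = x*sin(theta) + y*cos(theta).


cos(270) = 0, sin(270) = -1
x' = -15*0 - 6*(-1) = 6
y' = -15*(-1) + 6*0 = 15

(6, 15)


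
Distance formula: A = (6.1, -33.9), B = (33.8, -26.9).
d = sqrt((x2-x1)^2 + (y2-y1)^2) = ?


dx = 33.8 - 6.1 = 27.7
dy = -26.9 + 33.9 = 7.0
d = sqrt(767.29 + 49.0) = sqrt(816.29) = 28.5708

28.5708


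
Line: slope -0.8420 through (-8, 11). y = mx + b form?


y - 11 = -0.8420(x + 8)
y = -0.8420x + 11 + 0.8420*(-8)
y = -0.8420x + 4.2640

y = -0.8420x + 4.2640


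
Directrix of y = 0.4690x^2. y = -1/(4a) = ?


a = 0.4690
1/(4a) = 0.5330
directrix: y = -0.5330 = -0.5330

y = -0.5330


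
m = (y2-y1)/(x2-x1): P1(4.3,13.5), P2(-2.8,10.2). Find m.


dy = 10.2 - 13.5 = -3.3
dx = -2.8 - 4.3 = -7.1
m = -3.3/(-7.1) = 0.4648

m = 0.4648


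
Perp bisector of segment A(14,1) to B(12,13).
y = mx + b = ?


Midpoint = (13, 7)
Slope of AB = dy/dx = 12/(-2) = -6.0000
Perp slope = -dx/dy = 2/12 = 0.1667
b = My - (perp slope)*Mx = 7 + (-2*13)/12 = 7 - 2.1667 = 4.8333

y = 0.1667x + 4.8333


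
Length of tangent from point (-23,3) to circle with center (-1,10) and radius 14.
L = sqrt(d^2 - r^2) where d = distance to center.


d = sqrt((-23+ 1)^2 + (3-10)^2) = sqrt(484+49) = 23.0868
L = sqrt(533.0000 - 196) = sqrt(337.0000) = 18.3576

18.3576


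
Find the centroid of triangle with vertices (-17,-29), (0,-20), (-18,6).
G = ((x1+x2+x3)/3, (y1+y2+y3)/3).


Gx = (-17+0- 18)/3 = -35/3 = -11.6667
Gy = (-29- 20+6)/3 = -43/3 = -14.3333

G = (-11.6667, -14.3333)
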